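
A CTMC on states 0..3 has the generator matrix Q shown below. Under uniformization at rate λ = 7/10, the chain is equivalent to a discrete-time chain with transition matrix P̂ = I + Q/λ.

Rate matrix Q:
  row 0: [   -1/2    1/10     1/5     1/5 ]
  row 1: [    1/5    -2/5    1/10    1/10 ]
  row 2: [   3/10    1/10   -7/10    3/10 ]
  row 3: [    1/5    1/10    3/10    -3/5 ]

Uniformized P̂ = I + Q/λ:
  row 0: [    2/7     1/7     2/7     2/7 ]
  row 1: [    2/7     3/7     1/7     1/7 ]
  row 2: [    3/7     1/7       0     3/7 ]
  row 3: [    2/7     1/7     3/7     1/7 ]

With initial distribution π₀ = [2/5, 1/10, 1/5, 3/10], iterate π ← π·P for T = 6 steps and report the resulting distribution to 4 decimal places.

π = [0.3184, 0.1999, 0.2281, 0.2536]

t=0: π = [0.4000, 0.1000, 0.2000, 0.3000]
t=1: π = [0.3143, 0.1714, 0.2571, 0.2571]
t=2: π = [0.3224, 0.1918, 0.2245, 0.2612]
t=3: π = [0.3178, 0.1977, 0.2315, 0.2531]
t=4: π = [0.3188, 0.1993, 0.2275, 0.2544]
t=5: π = [0.3182, 0.1998, 0.2286, 0.2534]
t=6: π = [0.3184, 0.1999, 0.2281, 0.2536]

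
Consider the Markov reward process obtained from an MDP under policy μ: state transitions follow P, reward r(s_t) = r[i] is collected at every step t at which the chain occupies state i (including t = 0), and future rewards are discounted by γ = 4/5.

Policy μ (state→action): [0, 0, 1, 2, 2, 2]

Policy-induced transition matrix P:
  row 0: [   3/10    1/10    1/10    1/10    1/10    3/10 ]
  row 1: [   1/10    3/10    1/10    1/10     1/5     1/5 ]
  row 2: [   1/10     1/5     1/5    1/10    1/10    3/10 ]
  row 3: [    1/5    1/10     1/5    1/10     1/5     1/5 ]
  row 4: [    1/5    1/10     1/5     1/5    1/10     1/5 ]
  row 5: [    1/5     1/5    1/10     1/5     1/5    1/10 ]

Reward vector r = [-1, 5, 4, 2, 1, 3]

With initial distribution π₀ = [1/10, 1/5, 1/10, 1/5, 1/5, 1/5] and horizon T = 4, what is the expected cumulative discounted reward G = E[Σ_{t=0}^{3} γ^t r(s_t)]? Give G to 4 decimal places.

t=0: π = [0.1000, 0.2000, 0.1000, 0.2000, 0.2000, 0.2000], E[r] = 2.5000, γ^t·E[r] = 2.500000, running G = 2.500000
t=1: π = [0.1800, 0.1700, 0.1500, 0.1400, 0.1600, 0.2000], E[r] = 2.3100, γ^t·E[r] = 1.848000, running G = 4.348000
t=2: π = [0.1860, 0.1690, 0.1450, 0.1360, 0.1510, 0.2130], E[r] = 2.3010, γ^t·E[r] = 1.472640, running G = 5.820640
t=3: π = [0.1872, 0.1696, 0.1432, 0.1364, 0.1518, 0.2118], E[r] = 2.2936, γ^t·E[r] = 1.174323, running G = 6.994963

G = 6.9950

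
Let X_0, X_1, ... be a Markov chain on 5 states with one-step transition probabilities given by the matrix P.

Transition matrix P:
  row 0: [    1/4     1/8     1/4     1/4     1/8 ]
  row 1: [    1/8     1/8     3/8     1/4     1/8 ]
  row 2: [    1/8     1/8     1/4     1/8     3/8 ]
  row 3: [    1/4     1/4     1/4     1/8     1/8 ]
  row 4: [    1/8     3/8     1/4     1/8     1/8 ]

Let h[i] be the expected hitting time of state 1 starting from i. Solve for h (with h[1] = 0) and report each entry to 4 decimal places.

h = [5.1659, 0.0000, 4.9327, 4.5919, 3.9462]

First-step conditioning: h[1] = 0; for i ≠ 1, h[i] = 1 + Σ_k P[i][k]·h[k].
  h[0] = 1 + 1/4·h[0] + 1/4·h[2] + 1/4·h[3] + 1/8·h[4]
  h[2] = 1 + 1/8·h[0] + 1/4·h[2] + 1/8·h[3] + 3/8·h[4]
  h[3] = 1 + 1/4·h[0] + 1/4·h[2] + 1/8·h[3] + 1/8·h[4]
  h[4] = 1 + 1/8·h[0] + 1/4·h[2] + 1/8·h[3] + 1/8·h[4]
Solving the 4×4 linear system over states ≠ 1 gives exactly h = [1152/223, 0, 1100/223, 1024/223, 880/223] (h[1] = 0 is the target).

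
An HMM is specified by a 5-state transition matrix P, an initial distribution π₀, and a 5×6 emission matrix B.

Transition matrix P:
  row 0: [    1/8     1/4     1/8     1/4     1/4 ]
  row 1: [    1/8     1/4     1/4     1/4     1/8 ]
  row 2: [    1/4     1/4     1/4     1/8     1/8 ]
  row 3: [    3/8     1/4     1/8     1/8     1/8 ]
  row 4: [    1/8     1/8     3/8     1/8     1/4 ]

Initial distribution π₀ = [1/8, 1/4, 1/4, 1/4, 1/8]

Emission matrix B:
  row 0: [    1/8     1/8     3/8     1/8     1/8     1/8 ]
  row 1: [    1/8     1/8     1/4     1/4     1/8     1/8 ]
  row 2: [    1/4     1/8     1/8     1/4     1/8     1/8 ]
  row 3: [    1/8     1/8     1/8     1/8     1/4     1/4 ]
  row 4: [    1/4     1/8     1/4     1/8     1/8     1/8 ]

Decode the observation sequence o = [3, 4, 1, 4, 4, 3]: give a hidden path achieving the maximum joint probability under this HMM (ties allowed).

t=0: δ = [1.562e-02, 6.250e-02, 6.250e-02, 3.125e-02, 1.562e-02]  (obs o_0=3)
t=1: δ = [1.953e-03, 1.953e-03, 1.953e-03, 3.906e-03, 9.766e-04]  ψ = [2, 1, 1, 1, 1]  (obs o_1=4)
t=2: δ = [1.831e-04, 1.221e-04, 6.104e-05, 6.104e-05, 6.104e-05]  ψ = [3, 3, 1, 0, 0]  (obs o_2=1)
t=3: δ = [2.861e-06, 5.722e-06, 3.815e-06, 1.144e-05, 5.722e-06]  ψ = [0, 0, 1, 0, 0]  (obs o_3=4)
t=4: δ = [5.364e-07, 3.576e-07, 2.682e-07, 3.576e-07, 1.788e-07]  ψ = [3, 3, 4, 1, 3]  (obs o_4=4)
t=5: δ = [1.676e-08, 3.353e-08, 2.235e-08, 1.676e-08, 1.676e-08]  ψ = [3, 0, 1, 0, 0]  (obs o_5=3)
backtrack: best end state = 1; path = [1, 3, 0, 3, 0, 1]

path = [1, 3, 0, 3, 0, 1]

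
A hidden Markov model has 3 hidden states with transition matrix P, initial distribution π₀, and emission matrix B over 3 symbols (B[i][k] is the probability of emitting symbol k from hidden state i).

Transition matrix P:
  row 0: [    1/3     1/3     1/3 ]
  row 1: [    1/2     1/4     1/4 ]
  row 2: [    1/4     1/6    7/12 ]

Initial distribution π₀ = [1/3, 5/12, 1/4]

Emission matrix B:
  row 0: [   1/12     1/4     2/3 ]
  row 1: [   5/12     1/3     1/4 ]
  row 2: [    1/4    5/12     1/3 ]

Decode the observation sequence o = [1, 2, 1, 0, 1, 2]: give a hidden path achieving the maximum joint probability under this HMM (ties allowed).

t=0: δ = [8.333e-02, 1.389e-01, 1.042e-01]  (obs o_0=1)
t=1: δ = [4.630e-02, 8.681e-03, 2.025e-02]  ψ = [1, 1, 2]  (obs o_1=2)
t=2: δ = [3.858e-03, 5.144e-03, 6.430e-03]  ψ = [0, 0, 0]  (obs o_2=1)
t=3: δ = [2.143e-04, 5.358e-04, 9.377e-04]  ψ = [1, 0, 2]  (obs o_3=0)
t=4: δ = [6.698e-05, 5.210e-05, 2.279e-04]  ψ = [1, 2, 2]  (obs o_4=1)
t=5: δ = [3.799e-05, 9.497e-06, 4.432e-05]  ψ = [2, 2, 2]  (obs o_5=2)
backtrack: best end state = 2; path = [1, 0, 2, 2, 2, 2]

path = [1, 0, 2, 2, 2, 2]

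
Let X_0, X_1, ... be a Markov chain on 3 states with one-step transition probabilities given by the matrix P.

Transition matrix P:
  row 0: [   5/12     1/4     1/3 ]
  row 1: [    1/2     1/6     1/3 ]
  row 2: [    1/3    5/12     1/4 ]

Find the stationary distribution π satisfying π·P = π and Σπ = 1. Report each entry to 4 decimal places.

π = [0.4142, 0.2781, 0.3077]

Balance equations π_j = Σ_i π_i·P[i][j]:
  π_0 = 5/12·π_0 + 1/2·π_1 + 1/3·π_2
  π_1 = 1/4·π_0 + 1/6·π_1 + 5/12·π_2
  normalize: π_0 + π_1 + π_2 = 1
Solving the linear system gives exactly π = [70/169, 47/169, 4/13].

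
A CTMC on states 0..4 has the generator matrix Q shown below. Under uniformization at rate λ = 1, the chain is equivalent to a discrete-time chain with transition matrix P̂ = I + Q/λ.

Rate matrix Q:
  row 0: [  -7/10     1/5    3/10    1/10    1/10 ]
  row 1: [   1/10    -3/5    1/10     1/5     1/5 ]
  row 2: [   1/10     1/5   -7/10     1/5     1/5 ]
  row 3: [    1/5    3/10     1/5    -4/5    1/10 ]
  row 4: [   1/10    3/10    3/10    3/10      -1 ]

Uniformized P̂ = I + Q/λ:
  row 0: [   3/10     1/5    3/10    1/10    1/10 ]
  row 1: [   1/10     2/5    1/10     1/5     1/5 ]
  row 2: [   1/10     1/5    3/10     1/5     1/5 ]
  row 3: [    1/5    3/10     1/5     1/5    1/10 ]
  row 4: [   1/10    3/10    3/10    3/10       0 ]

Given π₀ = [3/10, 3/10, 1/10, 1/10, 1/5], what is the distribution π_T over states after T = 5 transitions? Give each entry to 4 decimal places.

t=0: π = [0.3000, 0.3000, 0.1000, 0.1000, 0.2000]
t=1: π = [0.1700, 0.2900, 0.2300, 0.1900, 0.1200]
t=2: π = [0.1530, 0.2890, 0.2230, 0.1950, 0.1400]
t=3: π = [0.1501, 0.2913, 0.2227, 0.1987, 0.1372]
t=4: π = [0.1499, 0.2919, 0.2219, 0.1987, 0.1377]
t=5: π = [0.1498, 0.2920, 0.2218, 0.1988, 0.1376]

π = [0.1498, 0.2920, 0.2218, 0.1988, 0.1376]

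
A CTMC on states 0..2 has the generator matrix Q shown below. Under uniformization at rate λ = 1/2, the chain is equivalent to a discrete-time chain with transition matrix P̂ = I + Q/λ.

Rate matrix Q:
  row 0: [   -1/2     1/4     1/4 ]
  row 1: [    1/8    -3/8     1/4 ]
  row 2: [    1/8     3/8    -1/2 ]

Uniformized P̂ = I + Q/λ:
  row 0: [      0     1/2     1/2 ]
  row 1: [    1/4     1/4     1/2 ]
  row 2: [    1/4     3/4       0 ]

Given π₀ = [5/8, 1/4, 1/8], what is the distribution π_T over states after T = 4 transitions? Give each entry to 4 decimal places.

π = [0.2017, 0.4780, 0.3203]

t=0: π = [0.6250, 0.2500, 0.1250]
t=1: π = [0.0938, 0.4688, 0.4375]
t=2: π = [0.2266, 0.4922, 0.2813]
t=3: π = [0.1934, 0.4473, 0.3594]
t=4: π = [0.2017, 0.4780, 0.3203]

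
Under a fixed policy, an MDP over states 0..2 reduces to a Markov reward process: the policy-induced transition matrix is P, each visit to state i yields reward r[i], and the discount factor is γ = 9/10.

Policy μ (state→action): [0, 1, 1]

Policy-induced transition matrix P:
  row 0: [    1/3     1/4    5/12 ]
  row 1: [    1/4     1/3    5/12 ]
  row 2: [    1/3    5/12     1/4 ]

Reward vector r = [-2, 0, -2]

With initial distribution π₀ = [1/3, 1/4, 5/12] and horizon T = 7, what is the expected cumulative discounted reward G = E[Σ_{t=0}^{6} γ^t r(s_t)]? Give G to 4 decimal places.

G = -7.0836

t=0: π = [0.3333, 0.2500, 0.4167], E[r] = -1.5000, γ^t·E[r] = -1.500000, running G = -1.500000
t=1: π = [0.3125, 0.3403, 0.3472], E[r] = -1.3194, γ^t·E[r] = -1.187500, running G = -2.687500
t=2: π = [0.3050, 0.3362, 0.3588], E[r] = -1.3275, γ^t·E[r] = -1.075313, running G = -3.762813
t=3: π = [0.3053, 0.3378, 0.3569], E[r] = -1.3244, γ^t·E[r] = -0.965461, running G = -4.728273
t=4: π = [0.3052, 0.3376, 0.3572], E[r] = -1.3247, γ^t·E[r] = -0.869163, running G = -5.597436
t=5: π = [0.3052, 0.3377, 0.3571], E[r] = -1.3247, γ^t·E[r] = -0.782202, running G = -6.379638
t=6: π = [0.3052, 0.3377, 0.3571], E[r] = -1.3247, γ^t·E[r] = -0.703988, running G = -7.083626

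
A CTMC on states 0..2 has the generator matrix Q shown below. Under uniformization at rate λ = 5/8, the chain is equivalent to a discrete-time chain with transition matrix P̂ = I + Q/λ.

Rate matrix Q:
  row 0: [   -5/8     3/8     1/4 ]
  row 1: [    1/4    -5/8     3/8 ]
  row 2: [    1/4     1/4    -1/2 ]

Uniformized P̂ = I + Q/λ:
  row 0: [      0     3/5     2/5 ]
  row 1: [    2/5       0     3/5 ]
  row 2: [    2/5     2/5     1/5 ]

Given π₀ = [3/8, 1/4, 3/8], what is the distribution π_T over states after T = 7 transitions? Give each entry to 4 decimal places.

π = [0.2856, 0.3272, 0.3873]

t=0: π = [0.3750, 0.2500, 0.3750]
t=1: π = [0.2500, 0.3750, 0.3750]
t=2: π = [0.3000, 0.3000, 0.4000]
t=3: π = [0.2800, 0.3400, 0.3800]
t=4: π = [0.2880, 0.3200, 0.3920]
t=5: π = [0.2848, 0.3296, 0.3856]
t=6: π = [0.2861, 0.3251, 0.3888]
t=7: π = [0.2856, 0.3272, 0.3873]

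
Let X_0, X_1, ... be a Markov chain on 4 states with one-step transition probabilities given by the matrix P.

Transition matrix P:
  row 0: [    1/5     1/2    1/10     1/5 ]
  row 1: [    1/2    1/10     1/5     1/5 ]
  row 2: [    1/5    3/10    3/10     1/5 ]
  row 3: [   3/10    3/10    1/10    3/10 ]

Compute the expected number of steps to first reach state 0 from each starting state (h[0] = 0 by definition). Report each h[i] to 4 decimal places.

h = [0.0000, 2.5234, 3.3645, 2.9907]

First-step conditioning: h[0] = 0; for i ≠ 0, h[i] = 1 + Σ_k P[i][k]·h[k].
  h[1] = 1 + 1/10·h[1] + 1/5·h[2] + 1/5·h[3]
  h[2] = 1 + 3/10·h[1] + 3/10·h[2] + 1/5·h[3]
  h[3] = 1 + 3/10·h[1] + 1/10·h[2] + 3/10·h[3]
Solving the 3×3 linear system over states ≠ 0 gives exactly h = [0, 270/107, 360/107, 320/107] (h[0] = 0 is the target).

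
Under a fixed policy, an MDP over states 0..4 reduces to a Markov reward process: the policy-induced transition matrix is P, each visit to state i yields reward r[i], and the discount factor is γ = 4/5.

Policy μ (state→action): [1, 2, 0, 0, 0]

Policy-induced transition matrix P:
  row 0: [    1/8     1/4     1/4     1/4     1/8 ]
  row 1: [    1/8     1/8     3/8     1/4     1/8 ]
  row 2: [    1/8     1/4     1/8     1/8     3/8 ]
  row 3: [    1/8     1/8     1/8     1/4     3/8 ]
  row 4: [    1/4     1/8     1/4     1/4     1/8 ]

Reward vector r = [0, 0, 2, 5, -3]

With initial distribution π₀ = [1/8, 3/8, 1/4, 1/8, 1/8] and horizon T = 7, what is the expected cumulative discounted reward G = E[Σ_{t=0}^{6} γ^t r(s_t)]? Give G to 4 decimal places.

t=0: π = [0.1250, 0.3750, 0.2500, 0.1250, 0.1250], E[r] = 0.7500, γ^t·E[r] = 0.750000, running G = 0.750000
t=1: π = [0.1406, 0.1719, 0.2500, 0.2188, 0.2188], E[r] = 0.9375, γ^t·E[r] = 0.750000, running G = 1.500000
t=2: π = [0.1523, 0.1738, 0.2129, 0.2188, 0.2422], E[r] = 0.7930, γ^t·E[r] = 0.507500, running G = 2.007500
t=3: π = [0.1553, 0.1707, 0.2178, 0.2234, 0.2329], E[r] = 0.8538, γ^t·E[r] = 0.437125, running G = 2.444625
t=4: π = [0.1541, 0.1716, 0.2162, 0.2228, 0.2353], E[r] = 0.8404, γ^t·E[r] = 0.344225, running G = 2.788850
t=5: π = [0.1544, 0.1713, 0.2166, 0.2230, 0.2347], E[r] = 0.8438, γ^t·E[r] = 0.276505, running G = 3.065355
t=6: π = [0.1543, 0.1714, 0.2165, 0.2229, 0.2349], E[r] = 0.8429, γ^t·E[r] = 0.220961, running G = 3.286316

G = 3.2863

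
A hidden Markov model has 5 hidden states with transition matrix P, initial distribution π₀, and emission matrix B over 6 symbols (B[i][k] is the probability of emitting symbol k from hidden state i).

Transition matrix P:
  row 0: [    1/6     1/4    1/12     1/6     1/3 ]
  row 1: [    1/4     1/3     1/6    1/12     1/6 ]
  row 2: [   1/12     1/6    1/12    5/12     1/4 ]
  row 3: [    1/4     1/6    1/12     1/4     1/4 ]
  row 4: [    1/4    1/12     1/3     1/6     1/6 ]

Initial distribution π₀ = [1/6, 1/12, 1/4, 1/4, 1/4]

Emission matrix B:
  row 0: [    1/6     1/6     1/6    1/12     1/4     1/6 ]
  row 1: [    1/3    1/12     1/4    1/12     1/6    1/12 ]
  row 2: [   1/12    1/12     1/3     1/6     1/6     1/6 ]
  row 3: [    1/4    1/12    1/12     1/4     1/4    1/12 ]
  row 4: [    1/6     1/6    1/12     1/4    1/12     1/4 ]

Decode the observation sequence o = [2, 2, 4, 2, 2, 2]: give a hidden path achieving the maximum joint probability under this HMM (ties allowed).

path = [2, 1, 1, 1, 1, 1]

t=0: δ = [2.778e-02, 2.083e-02, 8.333e-02, 2.083e-02, 2.083e-02]  (obs o_0=2)
t=1: δ = [1.157e-03, 3.472e-03, 2.315e-03, 2.894e-03, 1.736e-03]  ψ = [2, 2, 2, 2, 2]  (obs o_1=2)
t=2: δ = [2.170e-04, 1.929e-04, 9.645e-05, 2.411e-04, 6.028e-05]  ψ = [1, 1, 1, 2, 3]  (obs o_2=4)
t=3: δ = [1.005e-05, 1.608e-05, 1.072e-05, 5.023e-06, 6.028e-06]  ψ = [3, 1, 1, 3, 0]  (obs o_3=2)
t=4: δ = [6.698e-07, 1.340e-06, 8.931e-07, 3.721e-07, 2.791e-07]  ψ = [1, 1, 1, 2, 0]  (obs o_4=2)
t=5: δ = [5.582e-08, 1.116e-07, 7.442e-08, 3.101e-08, 1.861e-08]  ψ = [1, 1, 1, 2, 0]  (obs o_5=2)
backtrack: best end state = 1; path = [2, 1, 1, 1, 1, 1]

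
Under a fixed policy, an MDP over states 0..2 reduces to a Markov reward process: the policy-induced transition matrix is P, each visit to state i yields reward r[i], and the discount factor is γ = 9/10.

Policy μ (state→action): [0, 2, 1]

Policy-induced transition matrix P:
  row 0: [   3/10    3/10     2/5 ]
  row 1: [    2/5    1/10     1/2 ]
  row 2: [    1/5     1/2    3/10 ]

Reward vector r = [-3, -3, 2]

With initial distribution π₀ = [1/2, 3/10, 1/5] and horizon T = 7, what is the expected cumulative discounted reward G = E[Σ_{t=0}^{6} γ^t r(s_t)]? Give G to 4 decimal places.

t=0: π = [0.5000, 0.3000, 0.2000], E[r] = -2.0000, γ^t·E[r] = -2.000000, running G = -2.000000
t=1: π = [0.3100, 0.2800, 0.4100], E[r] = -0.9500, γ^t·E[r] = -0.855000, running G = -2.855000
t=2: π = [0.2870, 0.3260, 0.3870], E[r] = -1.0650, γ^t·E[r] = -0.862650, running G = -3.717650
t=3: π = [0.2939, 0.3122, 0.3939], E[r] = -1.0305, γ^t·E[r] = -0.751235, running G = -4.468885
t=4: π = [0.2918, 0.3163, 0.3918], E[r] = -1.0409, γ^t·E[r] = -0.682902, running G = -5.151786
t=5: π = [0.2925, 0.3151, 0.3925], E[r] = -1.0377, γ^t·E[r] = -0.612778, running G = -5.764564
t=6: π = [0.2923, 0.3155, 0.3923], E[r] = -1.0387, γ^t·E[r] = -0.551995, running G = -6.316560

G = -6.3166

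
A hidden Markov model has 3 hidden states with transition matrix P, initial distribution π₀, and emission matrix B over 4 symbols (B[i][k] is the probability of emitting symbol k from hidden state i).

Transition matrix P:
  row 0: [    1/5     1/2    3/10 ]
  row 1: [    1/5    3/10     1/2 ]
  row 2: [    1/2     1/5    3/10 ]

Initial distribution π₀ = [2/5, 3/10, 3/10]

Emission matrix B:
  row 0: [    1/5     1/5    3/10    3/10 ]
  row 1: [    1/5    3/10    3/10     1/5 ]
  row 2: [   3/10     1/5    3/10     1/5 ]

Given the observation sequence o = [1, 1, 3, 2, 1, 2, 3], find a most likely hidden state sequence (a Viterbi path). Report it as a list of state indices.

t=0: δ = [8.000e-02, 9.000e-02, 6.000e-02]  (obs o_0=1)
t=1: δ = [6.000e-03, 1.200e-02, 9.000e-03]  ψ = [2, 0, 1]  (obs o_1=1)
t=2: δ = [1.350e-03, 7.200e-04, 1.200e-03]  ψ = [2, 1, 1]  (obs o_2=3)
t=3: δ = [1.800e-04, 2.025e-04, 1.215e-04]  ψ = [2, 0, 0]  (obs o_3=2)
t=4: δ = [1.215e-05, 2.700e-05, 2.025e-05]  ψ = [2, 0, 1]  (obs o_4=1)
t=5: δ = [3.038e-06, 2.430e-06, 4.050e-06]  ψ = [2, 1, 1]  (obs o_5=2)
t=6: δ = [6.075e-07, 3.038e-07, 2.430e-07]  ψ = [2, 0, 1]  (obs o_6=3)
backtrack: best end state = 0; path = [0, 1, 2, 0, 1, 2, 0]

path = [0, 1, 2, 0, 1, 2, 0]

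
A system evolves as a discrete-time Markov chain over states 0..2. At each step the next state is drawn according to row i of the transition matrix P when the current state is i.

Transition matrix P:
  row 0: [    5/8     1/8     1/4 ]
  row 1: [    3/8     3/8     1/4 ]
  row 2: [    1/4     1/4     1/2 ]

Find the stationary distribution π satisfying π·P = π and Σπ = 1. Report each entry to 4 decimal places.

Balance equations π_j = Σ_i π_i·P[i][j]:
  π_0 = 5/8·π_0 + 3/8·π_1 + 1/4·π_2
  π_1 = 1/8·π_0 + 3/8·π_1 + 1/4·π_2
  normalize: π_0 + π_1 + π_2 = 1
Solving the linear system gives exactly π = [4/9, 2/9, 1/3].

π = [0.4444, 0.2222, 0.3333]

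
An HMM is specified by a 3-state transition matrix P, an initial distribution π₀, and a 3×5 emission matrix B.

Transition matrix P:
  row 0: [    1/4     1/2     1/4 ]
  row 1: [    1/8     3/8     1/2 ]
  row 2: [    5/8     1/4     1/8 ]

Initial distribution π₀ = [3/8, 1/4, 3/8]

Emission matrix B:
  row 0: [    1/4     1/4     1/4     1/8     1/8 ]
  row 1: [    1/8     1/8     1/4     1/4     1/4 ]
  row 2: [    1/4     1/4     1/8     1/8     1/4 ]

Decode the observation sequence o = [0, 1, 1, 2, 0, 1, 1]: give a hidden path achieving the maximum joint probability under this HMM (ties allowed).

t=0: δ = [9.375e-02, 3.125e-02, 9.375e-02]  (obs o_0=0)
t=1: δ = [1.465e-02, 5.859e-03, 5.859e-03]  ψ = [2, 0, 0]  (obs o_1=1)
t=2: δ = [9.155e-04, 9.155e-04, 9.155e-04]  ψ = [0, 0, 0]  (obs o_2=1)
t=3: δ = [1.431e-04, 1.144e-04, 5.722e-05]  ψ = [2, 0, 1]  (obs o_3=2)
t=4: δ = [8.941e-06, 8.941e-06, 1.431e-05]  ψ = [0, 0, 1]  (obs o_4=0)
t=5: δ = [2.235e-06, 5.588e-07, 1.118e-06]  ψ = [2, 0, 1]  (obs o_5=1)
t=6: δ = [1.746e-07, 1.397e-07, 1.397e-07]  ψ = [2, 0, 0]  (obs o_6=1)
backtrack: best end state = 0; path = [2, 0, 2, 0, 1, 2, 0]

path = [2, 0, 2, 0, 1, 2, 0]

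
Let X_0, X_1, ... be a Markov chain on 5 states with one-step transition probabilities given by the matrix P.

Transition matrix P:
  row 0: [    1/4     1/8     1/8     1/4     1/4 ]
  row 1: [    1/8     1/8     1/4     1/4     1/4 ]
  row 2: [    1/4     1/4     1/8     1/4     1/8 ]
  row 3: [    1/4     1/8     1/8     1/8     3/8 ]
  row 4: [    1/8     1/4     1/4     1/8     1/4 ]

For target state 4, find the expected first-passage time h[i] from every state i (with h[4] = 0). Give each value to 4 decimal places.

h = [3.8473, 3.9084, 4.3359, 3.4198, 0.0000]

First-step conditioning: h[4] = 0; for i ≠ 4, h[i] = 1 + Σ_k P[i][k]·h[k].
  h[0] = 1 + 1/4·h[0] + 1/8·h[1] + 1/8·h[2] + 1/4·h[3]
  h[1] = 1 + 1/8·h[0] + 1/8·h[1] + 1/4·h[2] + 1/4·h[3]
  h[2] = 1 + 1/4·h[0] + 1/4·h[1] + 1/8·h[2] + 1/4·h[3]
  h[3] = 1 + 1/4·h[0] + 1/8·h[1] + 1/8·h[2] + 1/8·h[3]
Solving the 4×4 linear system over states ≠ 4 gives exactly h = [504/131, 512/131, 568/131, 448/131, 0] (h[4] = 0 is the target).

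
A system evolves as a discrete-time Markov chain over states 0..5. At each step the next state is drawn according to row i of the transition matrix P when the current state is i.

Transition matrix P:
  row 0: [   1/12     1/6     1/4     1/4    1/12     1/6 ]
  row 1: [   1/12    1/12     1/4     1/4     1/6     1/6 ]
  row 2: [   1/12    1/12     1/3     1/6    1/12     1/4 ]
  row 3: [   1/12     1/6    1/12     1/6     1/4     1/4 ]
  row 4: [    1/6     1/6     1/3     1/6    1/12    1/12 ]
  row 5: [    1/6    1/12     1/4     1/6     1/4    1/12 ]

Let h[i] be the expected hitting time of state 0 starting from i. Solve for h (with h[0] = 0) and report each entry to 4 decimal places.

h = [0.0000, 8.9739, 8.9739, 8.8696, 8.3478, 8.2435]

First-step conditioning: h[0] = 0; for i ≠ 0, h[i] = 1 + Σ_k P[i][k]·h[k].
  h[1] = 1 + 1/12·h[1] + 1/4·h[2] + 1/4·h[3] + 1/6·h[4] + 1/6·h[5]
  h[2] = 1 + 1/12·h[1] + 1/3·h[2] + 1/6·h[3] + 1/12·h[4] + 1/4·h[5]
  h[3] = 1 + 1/6·h[1] + 1/12·h[2] + 1/6·h[3] + 1/4·h[4] + 1/4·h[5]
  h[4] = 1 + 1/6·h[1] + 1/3·h[2] + 1/6·h[3] + 1/12·h[4] + 1/12·h[5]
  h[5] = 1 + 1/12·h[1] + 1/4·h[2] + 1/6·h[3] + 1/4·h[4] + 1/12·h[5]
Solving the 5×5 linear system over states ≠ 0 gives exactly h = [0, 1032/115, 1032/115, 204/23, 192/23, 948/115] (h[0] = 0 is the target).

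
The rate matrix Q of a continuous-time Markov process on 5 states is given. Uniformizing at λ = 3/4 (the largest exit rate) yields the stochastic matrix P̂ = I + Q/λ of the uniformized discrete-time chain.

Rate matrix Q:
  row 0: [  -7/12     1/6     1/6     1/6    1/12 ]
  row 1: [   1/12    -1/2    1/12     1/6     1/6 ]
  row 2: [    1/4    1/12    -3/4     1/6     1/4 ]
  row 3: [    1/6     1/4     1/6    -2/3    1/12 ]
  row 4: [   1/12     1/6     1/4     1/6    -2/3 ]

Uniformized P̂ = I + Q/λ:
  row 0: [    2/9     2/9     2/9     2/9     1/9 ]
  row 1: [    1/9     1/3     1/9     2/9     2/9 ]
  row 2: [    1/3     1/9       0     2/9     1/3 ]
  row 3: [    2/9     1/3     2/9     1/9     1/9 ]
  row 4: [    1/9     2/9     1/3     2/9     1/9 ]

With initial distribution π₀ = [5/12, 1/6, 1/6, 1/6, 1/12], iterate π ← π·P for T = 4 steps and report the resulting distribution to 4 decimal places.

π = [0.1938, 0.2531, 0.1750, 0.2000, 0.1781]

t=0: π = [0.4167, 0.1667, 0.1667, 0.1667, 0.0833]
t=1: π = [0.2130, 0.2407, 0.1759, 0.2037, 0.1667]
t=2: π = [0.1965, 0.2521, 0.1749, 0.1996, 0.1770]
t=3: π = [0.1940, 0.2530, 0.1750, 0.2000, 0.1780]
t=4: π = [0.1938, 0.2531, 0.1750, 0.2000, 0.1781]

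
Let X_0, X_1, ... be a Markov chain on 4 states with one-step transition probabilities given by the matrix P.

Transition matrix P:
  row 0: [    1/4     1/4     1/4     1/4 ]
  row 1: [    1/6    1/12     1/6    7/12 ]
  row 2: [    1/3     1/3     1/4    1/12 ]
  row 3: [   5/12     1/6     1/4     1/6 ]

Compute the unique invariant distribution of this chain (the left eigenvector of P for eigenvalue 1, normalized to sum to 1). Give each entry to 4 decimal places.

Balance equations π_j = Σ_i π_i·P[i][j]:
  π_0 = 1/4·π_0 + 1/6·π_1 + 1/3·π_2 + 5/12·π_3
  π_1 = 1/4·π_0 + 1/12·π_1 + 1/3·π_2 + 1/6·π_3
  π_2 = 1/4·π_0 + 1/6·π_1 + 1/4·π_2 + 1/4·π_3
  normalize: π_0 + π_1 + π_2 + π_3 = 1
Solving the linear system gives exactly π = [221/749, 159/749, 174/749, 195/749].

π = [0.2951, 0.2123, 0.2323, 0.2603]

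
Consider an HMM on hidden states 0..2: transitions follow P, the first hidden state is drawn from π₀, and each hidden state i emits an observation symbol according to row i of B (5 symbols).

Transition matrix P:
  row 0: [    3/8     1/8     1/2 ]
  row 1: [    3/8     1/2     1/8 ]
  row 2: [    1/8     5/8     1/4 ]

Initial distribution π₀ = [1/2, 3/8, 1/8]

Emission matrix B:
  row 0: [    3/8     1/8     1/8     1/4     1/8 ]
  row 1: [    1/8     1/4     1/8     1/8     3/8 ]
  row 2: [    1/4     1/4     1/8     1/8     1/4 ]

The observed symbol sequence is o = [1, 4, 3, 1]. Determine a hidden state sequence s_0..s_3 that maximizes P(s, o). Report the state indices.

path = [1, 1, 0, 2]

t=0: δ = [6.250e-02, 9.375e-02, 3.125e-02]  (obs o_0=1)
t=1: δ = [4.395e-03, 1.758e-02, 7.812e-03]  ψ = [1, 1, 0]  (obs o_1=4)
t=2: δ = [1.648e-03, 1.099e-03, 2.747e-04]  ψ = [1, 1, 0]  (obs o_2=3)
t=3: δ = [7.725e-05, 1.373e-04, 2.060e-04]  ψ = [0, 1, 0]  (obs o_3=1)
backtrack: best end state = 2; path = [1, 1, 0, 2]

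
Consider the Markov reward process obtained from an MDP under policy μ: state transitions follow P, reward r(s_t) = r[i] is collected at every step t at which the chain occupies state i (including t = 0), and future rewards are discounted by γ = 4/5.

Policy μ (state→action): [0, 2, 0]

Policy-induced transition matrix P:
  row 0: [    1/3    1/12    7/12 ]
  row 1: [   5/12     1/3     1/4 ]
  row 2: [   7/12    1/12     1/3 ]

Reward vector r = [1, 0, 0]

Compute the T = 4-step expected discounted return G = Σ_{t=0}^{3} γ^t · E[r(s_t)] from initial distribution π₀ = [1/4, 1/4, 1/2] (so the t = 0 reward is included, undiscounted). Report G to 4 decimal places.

G = 1.1467

t=0: π = [0.2500, 0.2500, 0.5000], E[r] = 0.2500, γ^t·E[r] = 0.250000, running G = 0.250000
t=1: π = [0.4792, 0.1458, 0.3750], E[r] = 0.4792, γ^t·E[r] = 0.383333, running G = 0.633333
t=2: π = [0.4392, 0.1198, 0.4410], E[r] = 0.4392, γ^t·E[r] = 0.281111, running G = 0.914444
t=3: π = [0.4536, 0.1133, 0.4332], E[r] = 0.4536, γ^t·E[r] = 0.232222, running G = 1.146667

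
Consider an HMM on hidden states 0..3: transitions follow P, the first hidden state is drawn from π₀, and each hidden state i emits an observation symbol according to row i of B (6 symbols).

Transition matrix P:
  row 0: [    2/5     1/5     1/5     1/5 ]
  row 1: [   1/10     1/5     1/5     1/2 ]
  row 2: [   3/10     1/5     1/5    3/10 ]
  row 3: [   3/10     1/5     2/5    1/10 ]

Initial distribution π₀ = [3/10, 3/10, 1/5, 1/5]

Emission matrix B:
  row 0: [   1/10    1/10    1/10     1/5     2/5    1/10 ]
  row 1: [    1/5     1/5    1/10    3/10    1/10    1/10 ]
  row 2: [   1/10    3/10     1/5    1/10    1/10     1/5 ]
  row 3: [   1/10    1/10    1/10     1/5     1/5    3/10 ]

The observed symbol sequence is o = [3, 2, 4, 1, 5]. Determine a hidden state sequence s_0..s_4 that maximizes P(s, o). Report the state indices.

t=0: δ = [6.000e-02, 9.000e-02, 2.000e-02, 4.000e-02]  (obs o_0=3)
t=1: δ = [2.400e-03, 1.800e-03, 3.600e-03, 4.500e-03]  ψ = [0, 1, 1, 1]  (obs o_1=2)
t=2: δ = [5.400e-04, 9.000e-05, 1.800e-04, 2.160e-04]  ψ = [3, 3, 3, 2]  (obs o_2=4)
t=3: δ = [2.160e-05, 2.160e-05, 3.240e-05, 1.080e-05]  ψ = [0, 0, 0, 0]  (obs o_3=1)
t=4: δ = [9.720e-07, 6.480e-07, 1.296e-06, 3.240e-06]  ψ = [2, 2, 2, 1]  (obs o_4=5)
backtrack: best end state = 3; path = [1, 3, 0, 1, 3]

path = [1, 3, 0, 1, 3]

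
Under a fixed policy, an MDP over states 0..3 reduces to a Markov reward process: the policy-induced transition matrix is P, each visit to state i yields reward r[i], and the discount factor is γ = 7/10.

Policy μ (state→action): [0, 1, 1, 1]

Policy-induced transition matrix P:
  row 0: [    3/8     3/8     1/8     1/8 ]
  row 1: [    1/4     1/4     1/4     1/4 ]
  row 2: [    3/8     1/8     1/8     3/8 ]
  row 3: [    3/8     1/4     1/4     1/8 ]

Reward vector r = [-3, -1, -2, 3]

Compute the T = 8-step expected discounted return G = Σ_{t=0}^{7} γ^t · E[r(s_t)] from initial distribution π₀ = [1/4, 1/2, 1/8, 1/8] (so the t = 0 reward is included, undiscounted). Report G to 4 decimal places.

t=0: π = [0.2500, 0.5000, 0.1250, 0.1250], E[r] = -1.1250, γ^t·E[r] = -1.125000, running G = -1.125000
t=1: π = [0.3125, 0.2656, 0.2031, 0.2188], E[r] = -0.9531, γ^t·E[r] = -0.667188, running G = -1.792188
t=2: π = [0.3418, 0.2637, 0.1855, 0.2090], E[r] = -1.0332, γ^t·E[r] = -0.506270, running G = -2.298457
t=3: π = [0.3420, 0.2695, 0.1841, 0.2043], E[r] = -1.0508, γ^t·E[r] = -0.360418, running G = -2.658875
t=4: π = [0.3413, 0.2697, 0.1842, 0.2047], E[r] = -1.0480, γ^t·E[r] = -0.251626, running G = -2.910501
t=5: π = [0.3413, 0.2696, 0.1843, 0.2048], E[r] = -1.0478, γ^t·E[r] = -0.176098, running G = -3.086598
t=6: π = [0.3413, 0.2696, 0.1843, 0.2048], E[r] = -1.0478, γ^t·E[r] = -0.123269, running G = -3.209867
t=7: π = [0.3413, 0.2696, 0.1843, 0.2048], E[r] = -1.0478, γ^t·E[r] = -0.086289, running G = -3.296157

G = -3.2962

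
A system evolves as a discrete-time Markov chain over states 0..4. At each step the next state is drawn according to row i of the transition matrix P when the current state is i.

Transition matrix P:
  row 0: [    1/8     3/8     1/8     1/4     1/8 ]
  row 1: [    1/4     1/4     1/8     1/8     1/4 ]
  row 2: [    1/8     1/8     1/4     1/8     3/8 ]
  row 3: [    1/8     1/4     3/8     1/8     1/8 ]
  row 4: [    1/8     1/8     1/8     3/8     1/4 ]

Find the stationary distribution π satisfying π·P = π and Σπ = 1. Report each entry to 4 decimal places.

π = [0.1519, 0.2151, 0.2005, 0.2017, 0.2309]

Balance equations π_j = Σ_i π_i·P[i][j]:
  π_0 = 1/8·π_0 + 1/4·π_1 + 1/8·π_2 + 1/8·π_3 + 1/8·π_4
  π_1 = 3/8·π_0 + 1/4·π_1 + 1/8·π_2 + 1/4·π_3 + 1/8·π_4
  π_2 = 1/8·π_0 + 1/8·π_1 + 1/4·π_2 + 3/8·π_3 + 1/8·π_4
  π_3 = 1/4·π_0 + 1/8·π_1 + 1/8·π_2 + 1/8·π_3 + 3/8·π_4
  normalize: π_0 + π_1 + π_2 + π_3 + π_4 = 1
Solving the linear system gives exactly π = [125/823, 177/823, 165/823, 166/823, 190/823].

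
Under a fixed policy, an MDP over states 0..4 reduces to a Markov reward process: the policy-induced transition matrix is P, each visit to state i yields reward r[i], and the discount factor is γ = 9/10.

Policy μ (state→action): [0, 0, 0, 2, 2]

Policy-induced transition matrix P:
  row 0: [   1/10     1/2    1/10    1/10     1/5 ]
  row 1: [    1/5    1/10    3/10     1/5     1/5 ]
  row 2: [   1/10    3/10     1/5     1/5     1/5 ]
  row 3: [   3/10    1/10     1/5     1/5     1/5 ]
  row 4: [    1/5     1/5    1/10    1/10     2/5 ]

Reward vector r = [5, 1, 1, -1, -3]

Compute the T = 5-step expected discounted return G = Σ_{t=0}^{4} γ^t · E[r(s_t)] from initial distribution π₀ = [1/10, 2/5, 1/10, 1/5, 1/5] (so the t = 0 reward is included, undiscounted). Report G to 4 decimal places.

t=0: π = [0.1000, 0.4000, 0.1000, 0.2000, 0.2000], E[r] = 0.2000, γ^t·E[r] = 0.200000, running G = 0.200000
t=1: π = [0.2000, 0.1800, 0.2100, 0.1700, 0.2400], E[r] = 0.5000, γ^t·E[r] = 0.450000, running G = 0.650000
t=2: π = [0.1760, 0.2460, 0.1740, 0.1560, 0.2480], E[r] = 0.4000, γ^t·E[r] = 0.324000, running G = 0.974000
t=3: π = [0.1806, 0.2300, 0.1822, 0.1576, 0.2496], E[r] = 0.4088, γ^t·E[r] = 0.298015, running G = 1.272015
t=4: π = [0.1795, 0.2336, 0.1800, 0.1570, 0.2499], E[r] = 0.4043, γ^t·E[r] = 0.265248, running G = 1.537263

G = 1.5373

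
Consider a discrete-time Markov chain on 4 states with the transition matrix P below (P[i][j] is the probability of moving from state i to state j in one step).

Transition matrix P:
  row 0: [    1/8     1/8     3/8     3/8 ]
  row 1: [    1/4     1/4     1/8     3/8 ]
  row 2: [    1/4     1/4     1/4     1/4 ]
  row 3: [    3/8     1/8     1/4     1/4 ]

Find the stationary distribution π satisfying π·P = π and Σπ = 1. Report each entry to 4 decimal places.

π = [0.2561, 0.1799, 0.2595, 0.3045]

Balance equations π_j = Σ_i π_i·P[i][j]:
  π_0 = 1/8·π_0 + 1/4·π_1 + 1/4·π_2 + 3/8·π_3
  π_1 = 1/8·π_0 + 1/4·π_1 + 1/4·π_2 + 1/8·π_3
  π_2 = 3/8·π_0 + 1/8·π_1 + 1/4·π_2 + 1/4·π_3
  normalize: π_0 + π_1 + π_2 + π_3 = 1
Solving the linear system gives exactly π = [74/289, 52/289, 75/289, 88/289].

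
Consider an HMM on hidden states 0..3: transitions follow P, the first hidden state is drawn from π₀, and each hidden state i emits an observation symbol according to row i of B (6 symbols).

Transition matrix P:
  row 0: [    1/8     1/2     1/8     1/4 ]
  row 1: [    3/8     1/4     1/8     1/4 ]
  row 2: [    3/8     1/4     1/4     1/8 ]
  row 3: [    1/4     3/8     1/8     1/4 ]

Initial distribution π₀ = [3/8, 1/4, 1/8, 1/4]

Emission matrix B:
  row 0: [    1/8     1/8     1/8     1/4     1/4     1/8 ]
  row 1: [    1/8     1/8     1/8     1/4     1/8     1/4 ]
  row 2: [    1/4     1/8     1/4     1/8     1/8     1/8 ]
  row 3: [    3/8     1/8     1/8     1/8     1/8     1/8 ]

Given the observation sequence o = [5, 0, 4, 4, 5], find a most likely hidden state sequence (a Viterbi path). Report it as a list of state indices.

path = [1, 3, 1, 0, 1]

t=0: δ = [4.688e-02, 6.250e-02, 1.562e-02, 3.125e-02]  (obs o_0=5)
t=1: δ = [2.930e-03, 2.930e-03, 1.953e-03, 5.859e-03]  ψ = [1, 0, 1, 1]  (obs o_1=0)
t=2: δ = [3.662e-04, 2.747e-04, 9.155e-05, 1.831e-04]  ψ = [3, 3, 3, 3]  (obs o_2=4)
t=3: δ = [2.575e-05, 2.289e-05, 5.722e-06, 1.144e-05]  ψ = [1, 0, 0, 0]  (obs o_3=4)
t=4: δ = [1.073e-06, 3.219e-06, 4.023e-07, 8.047e-07]  ψ = [1, 0, 0, 0]  (obs o_4=5)
backtrack: best end state = 1; path = [1, 3, 1, 0, 1]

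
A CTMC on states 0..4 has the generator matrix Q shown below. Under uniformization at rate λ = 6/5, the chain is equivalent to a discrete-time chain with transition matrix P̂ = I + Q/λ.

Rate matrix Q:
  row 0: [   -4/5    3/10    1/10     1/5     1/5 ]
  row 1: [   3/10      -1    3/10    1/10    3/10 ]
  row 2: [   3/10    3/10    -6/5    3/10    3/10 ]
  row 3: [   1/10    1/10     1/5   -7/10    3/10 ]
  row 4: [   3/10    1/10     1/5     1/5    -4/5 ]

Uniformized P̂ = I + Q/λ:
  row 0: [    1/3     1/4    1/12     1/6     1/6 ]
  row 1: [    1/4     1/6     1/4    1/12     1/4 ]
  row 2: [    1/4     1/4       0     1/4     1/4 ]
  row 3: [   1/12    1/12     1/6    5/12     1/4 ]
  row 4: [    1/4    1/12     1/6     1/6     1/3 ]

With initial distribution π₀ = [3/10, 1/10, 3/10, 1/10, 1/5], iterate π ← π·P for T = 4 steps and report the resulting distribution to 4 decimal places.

π = [0.2332, 0.1585, 0.1378, 0.2192, 0.2514]

t=0: π = [0.3000, 0.1000, 0.3000, 0.1000, 0.2000]
t=1: π = [0.2583, 0.1917, 0.1000, 0.2083, 0.2417]
t=2: π = [0.2368, 0.1590, 0.1444, 0.2111, 0.2486]
t=3: π = [0.2345, 0.1601, 0.1361, 0.2182, 0.2510]
t=4: π = [0.2332, 0.1585, 0.1378, 0.2192, 0.2514]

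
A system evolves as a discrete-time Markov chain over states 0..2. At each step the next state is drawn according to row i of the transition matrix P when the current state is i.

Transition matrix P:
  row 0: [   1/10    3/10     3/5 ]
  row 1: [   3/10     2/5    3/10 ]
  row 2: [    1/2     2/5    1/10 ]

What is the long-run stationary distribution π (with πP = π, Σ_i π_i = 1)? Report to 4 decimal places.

Balance equations π_j = Σ_i π_i·P[i][j]:
  π_0 = 1/10·π_0 + 3/10·π_1 + 1/2·π_2
  π_1 = 3/10·π_0 + 2/5·π_1 + 2/5·π_2
  normalize: π_0 + π_1 + π_2 = 1
Solving the linear system gives exactly π = [7/23, 17/46, 15/46].

π = [0.3043, 0.3696, 0.3261]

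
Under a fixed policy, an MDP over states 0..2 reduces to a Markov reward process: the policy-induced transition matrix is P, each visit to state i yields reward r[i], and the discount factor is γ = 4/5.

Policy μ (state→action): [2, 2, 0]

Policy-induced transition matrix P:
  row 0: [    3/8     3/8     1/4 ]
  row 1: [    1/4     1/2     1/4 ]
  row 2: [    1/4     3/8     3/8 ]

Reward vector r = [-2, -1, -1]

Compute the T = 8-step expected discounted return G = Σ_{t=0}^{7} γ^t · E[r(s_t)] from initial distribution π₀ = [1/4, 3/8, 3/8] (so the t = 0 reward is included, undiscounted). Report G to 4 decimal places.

t=0: π = [0.2500, 0.3750, 0.3750], E[r] = -1.2500, γ^t·E[r] = -1.250000, running G = -1.250000
t=1: π = [0.2813, 0.4219, 0.2969], E[r] = -1.2813, γ^t·E[r] = -1.025000, running G = -2.275000
t=2: π = [0.2852, 0.4277, 0.2871], E[r] = -1.2852, γ^t·E[r] = -0.822500, running G = -3.097500
t=3: π = [0.2856, 0.4285, 0.2859], E[r] = -1.2856, γ^t·E[r] = -0.658250, running G = -3.755750
t=4: π = [0.2857, 0.4286, 0.2857], E[r] = -1.2857, γ^t·E[r] = -0.526625, running G = -4.282375
t=5: π = [0.2857, 0.4286, 0.2857], E[r] = -1.2857, γ^t·E[r] = -0.421303, running G = -4.703678
t=6: π = [0.2857, 0.4286, 0.2857], E[r] = -1.2857, γ^t·E[r] = -0.337042, running G = -5.040720
t=7: π = [0.2857, 0.4286, 0.2857], E[r] = -1.2857, γ^t·E[r] = -0.269634, running G = -5.310354

G = -5.3104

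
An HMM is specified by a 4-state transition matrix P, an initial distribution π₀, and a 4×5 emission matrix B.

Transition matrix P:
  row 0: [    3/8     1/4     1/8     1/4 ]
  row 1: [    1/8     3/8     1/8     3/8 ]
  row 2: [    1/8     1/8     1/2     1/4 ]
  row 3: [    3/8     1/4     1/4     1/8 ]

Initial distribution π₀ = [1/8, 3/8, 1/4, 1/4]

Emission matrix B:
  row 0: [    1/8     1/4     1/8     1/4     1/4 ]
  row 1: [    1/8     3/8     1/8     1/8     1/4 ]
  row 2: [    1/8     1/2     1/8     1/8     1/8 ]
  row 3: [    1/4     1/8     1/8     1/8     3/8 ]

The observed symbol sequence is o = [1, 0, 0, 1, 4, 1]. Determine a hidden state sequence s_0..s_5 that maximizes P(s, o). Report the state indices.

path = [2, 2, 2, 2, 2, 2]

t=0: δ = [3.125e-02, 1.406e-01, 1.250e-01, 3.125e-02]  (obs o_0=1)
t=1: δ = [2.197e-03, 6.592e-03, 7.812e-03, 1.318e-02]  ψ = [1, 1, 2, 1]  (obs o_1=0)
t=2: δ = [6.180e-04, 4.120e-04, 4.883e-04, 6.180e-04]  ψ = [3, 3, 2, 1]  (obs o_2=0)
t=3: δ = [5.794e-05, 5.794e-05, 1.221e-04, 1.931e-05]  ψ = [0, 0, 2, 0]  (obs o_3=1)
t=4: δ = [5.431e-06, 5.431e-06, 7.629e-06, 1.144e-05]  ψ = [0, 1, 2, 2]  (obs o_4=4)
t=5: δ = [1.073e-06, 1.073e-06, 1.907e-06, 2.546e-07]  ψ = [3, 3, 2, 1]  (obs o_5=1)
backtrack: best end state = 2; path = [2, 2, 2, 2, 2, 2]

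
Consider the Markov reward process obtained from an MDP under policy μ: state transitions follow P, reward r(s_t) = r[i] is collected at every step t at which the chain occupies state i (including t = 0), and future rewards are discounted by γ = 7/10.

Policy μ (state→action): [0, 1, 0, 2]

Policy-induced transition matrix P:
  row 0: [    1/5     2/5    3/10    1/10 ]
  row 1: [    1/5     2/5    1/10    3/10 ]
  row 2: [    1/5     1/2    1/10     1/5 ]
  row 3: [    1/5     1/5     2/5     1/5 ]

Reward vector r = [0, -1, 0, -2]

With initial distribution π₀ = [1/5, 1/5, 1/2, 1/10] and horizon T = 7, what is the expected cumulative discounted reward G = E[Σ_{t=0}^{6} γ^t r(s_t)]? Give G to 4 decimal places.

G = -2.0895

t=0: π = [0.2000, 0.2000, 0.5000, 0.1000], E[r] = -0.4000, γ^t·E[r] = -0.400000, running G = -0.400000
t=1: π = [0.2000, 0.4300, 0.1700, 0.2000], E[r] = -0.8300, γ^t·E[r] = -0.581000, running G = -0.981000
t=2: π = [0.2000, 0.3770, 0.2000, 0.2230], E[r] = -0.8230, γ^t·E[r] = -0.403270, running G = -1.384270
t=3: π = [0.2000, 0.3754, 0.2069, 0.2177], E[r] = -0.8108, γ^t·E[r] = -0.278104, running G = -1.662374
t=4: π = [0.2000, 0.3772, 0.2053, 0.2175], E[r] = -0.8122, γ^t·E[r] = -0.195016, running G = -1.857391
t=5: π = [0.2000, 0.3770, 0.2053, 0.2177], E[r] = -0.8125, γ^t·E[r] = -0.136549, running G = -1.993940
t=6: π = [0.2000, 0.3770, 0.2053, 0.2177], E[r] = -0.8124, γ^t·E[r] = -0.095577, running G = -2.089516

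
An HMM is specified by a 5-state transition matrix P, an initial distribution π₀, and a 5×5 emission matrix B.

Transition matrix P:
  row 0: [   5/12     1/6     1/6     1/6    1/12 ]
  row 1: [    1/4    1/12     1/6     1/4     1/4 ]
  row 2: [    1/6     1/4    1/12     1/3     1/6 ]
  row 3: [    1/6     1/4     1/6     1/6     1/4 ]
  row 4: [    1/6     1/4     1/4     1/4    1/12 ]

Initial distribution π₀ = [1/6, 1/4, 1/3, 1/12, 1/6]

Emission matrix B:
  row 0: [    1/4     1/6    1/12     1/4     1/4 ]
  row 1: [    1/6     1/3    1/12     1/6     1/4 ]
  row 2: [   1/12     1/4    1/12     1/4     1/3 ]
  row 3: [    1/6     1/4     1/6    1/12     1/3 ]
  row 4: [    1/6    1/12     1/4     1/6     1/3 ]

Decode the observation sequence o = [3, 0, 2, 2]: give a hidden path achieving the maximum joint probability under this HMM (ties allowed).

path = [2, 3, 4, 3]

t=0: δ = [4.167e-02, 4.167e-02, 8.333e-02, 6.944e-03, 2.778e-02]  (obs o_0=3)
t=1: δ = [4.340e-03, 3.472e-03, 5.787e-04, 4.630e-03, 2.315e-03]  ψ = [0, 2, 0, 2, 2]  (obs o_1=0)
t=2: δ = [1.507e-04, 9.645e-05, 6.430e-05, 1.447e-04, 2.894e-04]  ψ = [0, 3, 3, 1, 3]  (obs o_2=2)
t=3: δ = [5.233e-06, 6.028e-06, 6.028e-06, 1.206e-05, 9.042e-06]  ψ = [0, 4, 4, 4, 3]  (obs o_3=2)
backtrack: best end state = 3; path = [2, 3, 4, 3]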